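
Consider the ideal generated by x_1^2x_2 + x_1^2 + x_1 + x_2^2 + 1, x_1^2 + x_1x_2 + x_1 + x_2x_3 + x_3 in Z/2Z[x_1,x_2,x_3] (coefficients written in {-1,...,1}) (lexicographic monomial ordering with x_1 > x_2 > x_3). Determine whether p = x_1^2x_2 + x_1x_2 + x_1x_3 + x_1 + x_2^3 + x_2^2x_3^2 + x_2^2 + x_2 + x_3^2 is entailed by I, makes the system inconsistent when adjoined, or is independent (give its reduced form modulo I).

First compute the reduced Gröbner basis of I by Buchberger's algorithm.
f_1 = x_1^2x_2 + x_1^2 + x_1 + x_2^2 + 1, LT = x_1^2x_2.
f_2 = x_1^2 + x_1x_2 + x_1 + x_2x_3 + x_3, LT = x_1^2.

S(f_1,f_2): lcm = x_1^2x_2. S = x_1^2 + x_1x_2^2 + x_1x_2 + x_1 + x_2^2x_3 + x_2^2 + x_2x_3 + 1.
  leading term x_1^2: subtract (1)·f_2 from x_1^2 + x_1x_2^2 + x_1x_2 + x_1 + x_2^2x_3 + x_2^2 + x_2x_3 + 1 → x_1x_2^2 + x_2^2x_3 + x_2^2 + x_3 + 1
  leading term x_1x_2^2: no divisor's leading term divides it; move x_1x_2^2 to the remainder.
  leading term x_2^2x_3: no divisor's leading term divides it; move x_2^2x_3 to the remainder.
  leading term x_2^2: no divisor's leading term divides it; move x_2^2 to the remainder.
  leading term x_3: no divisor's leading term divides it; move x_3 to the remainder.
  leading term 1: no divisor's leading term divides it; move 1 to the remainder.
  remainder x_1x_2^2 + x_2^2x_3 + x_2^2 + x_3 + 1 ≠ 0; add h_3 = x_1x_2^2 + x_2^2x_3 + x_2^2 + x_3 + 1 to the basis.

S(f_1,h_3): lcm = x_1^2x_2^2. S = x_1^2x_2 + x_1x_2^2x_3 + x_1x_2^2 + x_1x_2 + x_1x_3 + x_1 + x_2^3 + x_2.
  leading term x_1^2x_2: subtract (1)·f_1 from x_1^2x_2 + x_1x_2^2x_3 + x_1x_2^2 + x_1x_2 + x_1x_3 + x_1 + x_2^3 + x_2 → x_1^2 + x_1x_2^2x_3 + x_1x_2^2 + x_1x_2 + x_1x_3 + x_2^3 + x_2^2 + x_2 + 1
  leading term x_1^2: subtract (1)·f_2 from x_1^2 + x_1x_2^2x_3 + x_1x_2^2 + x_1x_2 + x_1x_3 + x_2^3 + x_2^2 + x_2 + 1 → x_1x_2^2x_3 + x_1x_2^2 + x_1x_3 + x_1 + x_2^3 + x_2^2 + x_2x_3 + x_2 + x_3 + 1
  leading term x_1x_2^2x_3: subtract (x_3)·h_3 from x_1x_2^2x_3 + x_1x_2^2 + x_1x_3 + x_1 + x_2^3 + x_2^2 + x_2x_3 + x_2 + x_3 + 1 → x_1x_2^2 + x_1x_3 + x_1 + x_2^3 + x_2^2x_3^2 + x_2^2x_3 + x_2^2 + x_2x_3 + x_2 + x_3^2 + 1
  leading term x_1x_2^2: subtract (1)·h_3 from x_1x_2^2 + x_1x_3 + x_1 + x_2^3 + x_2^2x_3^2 + x_2^2x_3 + x_2^2 + x_2x_3 + x_2 + x_3^2 + 1 → x_1x_3 + x_1 + x_2^3 + x_2^2x_3^2 + x_2x_3 + x_2 + x_3^2 + x_3
  leading term x_1x_3: no divisor's leading term divides it; move x_1x_3 to the remainder.
  leading term x_1: no divisor's leading term divides it; move x_1 to the remainder.
  leading term x_2^3: no divisor's leading term divides it; move x_2^3 to the remainder.
  leading term x_2^2x_3^2: no divisor's leading term divides it; move x_2^2x_3^2 to the remainder.
  leading term x_2x_3: no divisor's leading term divides it; move x_2x_3 to the remainder.
  leading term x_2: no divisor's leading term divides it; move x_2 to the remainder.
  leading term x_3^2: no divisor's leading term divides it; move x_3^2 to the remainder.
  leading term x_3: no divisor's leading term divides it; move x_3 to the remainder.
  remainder x_1x_3 + x_1 + x_2^3 + x_2^2x_3^2 + x_2x_3 + x_2 + x_3^2 + x_3 ≠ 0; add h_4 = x_1x_3 + x_1 + x_2^3 + x_2^2x_3^2 + x_2x_3 + x_2 + x_3^2 + x_3 to the basis.

S(h_3,h_4): lcm = x_1x_2^2x_3. S = x_1x_2^2 + x_2^5 + x_2^4x_3^2 + x_2^3x_3 + x_2^3 + x_3^2 + x_3.
  leading term x_1x_2^2: subtract (1)·h_3 from x_1x_2^2 + x_2^5 + x_2^4x_3^2 + x_2^3x_3 + x_2^3 + x_3^2 + x_3 → x_2^5 + x_2^4x_3^2 + x_2^3x_3 + x_2^3 + x_2^2x_3 + x_2^2 + x_3^2 + 1
  leading term x_2^5: no divisor's leading term divides it; move x_2^5 to the remainder.
  leading term x_2^4x_3^2: no divisor's leading term divides it; move x_2^4x_3^2 to the remainder.
  leading term x_2^3x_3: no divisor's leading term divides it; move x_2^3x_3 to the remainder.
  leading term x_2^3: no divisor's leading term divides it; move x_2^3 to the remainder.
  leading term x_2^2x_3: no divisor's leading term divides it; move x_2^2x_3 to the remainder.
  leading term x_2^2: no divisor's leading term divides it; move x_2^2 to the remainder.
  leading term x_3^2: no divisor's leading term divides it; move x_3^2 to the remainder.
  leading term 1: no divisor's leading term divides it; move 1 to the remainder.
  remainder x_2^5 + x_2^4x_3^2 + x_2^3x_3 + x_2^3 + x_2^2x_3 + x_2^2 + x_3^2 + 1 ≠ 0; add h_5 = x_2^5 + x_2^4x_3^2 + x_2^3x_3 + x_2^3 + x_2^2x_3 + x_2^2 + x_3^2 + 1 to the basis.

The other S-polynomials (S(f_2,h_3), S(f_1,h_4), S(f_2,h_4), S(f_1,h_5), S(f_2,h_5), S(h_3,h_5), S(h_4,h_5)) all reduce to 0 modulo the current basis, so we have a Gröbner basis.
Inter-reduce: drop elements whose leading term is divisible by another's, tail-reduce, and make monic.
Reduced Gröbner basis: {x_1^2 + x_1x_2 + x_1 + x_2x_3 + x_3, x_1x_2^2 + x_2^2x_3 + x_2^2 + x_3 + 1, x_1x_3 + x_1 + x_2^3 + x_2^2x_3^2 + x_2x_3 + x_2 + x_3^2 + x_3, x_2^5 + x_2^4x_3^2 + x_2^3x_3 + x_2^3 + x_2^2x_3 + x_2^2 + x_3^2 + 1}.
Label its elements g_1 = x_1^2 + x_1x_2 + x_1 + x_2x_3 + x_3, g_2 = x_1x_2^2 + x_2^2x_3 + x_2^2 + x_3 + 1, g_3 = x_1x_3 + x_1 + x_2^3 + x_2^2x_3^2 + x_2x_3 + x_2 + x_3^2 + x_3, g_4 = x_2^5 + x_2^4x_3^2 + x_2^3x_3 + x_2^3 + x_2^2x_3 + x_2^2 + x_3^2 + 1.

Reduce p = x_1^2x_2 + x_1x_2 + x_1x_3 + x_1 + x_2^3 + x_2^2x_3^2 + x_2^2 + x_2 + x_3^2 modulo G:
  leading term x_1^2x_2: subtract (x_2)·g_1 from x_1^2x_2 + x_1x_2 + x_1x_3 + x_1 + x_2^3 + x_2^2x_3^2 + x_2^2 + x_2 + x_3^2 → x_1x_2^2 + x_1x_3 + x_1 + x_2^3 + x_2^2x_3^2 + x_2^2x_3 + x_2^2 + x_2x_3 + x_2 + x_3^2
  leading term x_1x_2^2: subtract (1)·g_2 from x_1x_2^2 + x_1x_3 + x_1 + x_2^3 + x_2^2x_3^2 + x_2^2x_3 + x_2^2 + x_2x_3 + x_2 + x_3^2 → x_1x_3 + x_1 + x_2^3 + x_2^2x_3^2 + x_2x_3 + x_2 + x_3^2 + x_3 + 1
  leading term x_1x_3: subtract (1)·g_3 from x_1x_3 + x_1 + x_2^3 + x_2^2x_3^2 + x_2x_3 + x_2 + x_3^2 + x_3 + 1 → 1
  leading term 1: no divisor's leading term divides it; move 1 to the remainder.
  normal form = 1.
The normal form is nonzero, so p ∉ I. Since p minus its normal form lies in I, I + (p) = I + (r) where r = 1; decide whether this ideal is the whole ring.
Here r = 1 is a nonzero constant, hence a unit: 1 ∈ I + (p), the Gröbner basis of I + (p) is {1}, and the enlarged system has no common solution — adjoining p is inconsistent.

Ideal membership is decidable via reduction modulo a Gröbner basis.

Adjoining x_1^2x_2 + x_1x_2 + x_1x_3 + x_1 + x_2^3 + x_2^2x_3^2 + x_2^2 + x_2 + x_3^2 makes the ideal the whole ring: the system is inconsistent.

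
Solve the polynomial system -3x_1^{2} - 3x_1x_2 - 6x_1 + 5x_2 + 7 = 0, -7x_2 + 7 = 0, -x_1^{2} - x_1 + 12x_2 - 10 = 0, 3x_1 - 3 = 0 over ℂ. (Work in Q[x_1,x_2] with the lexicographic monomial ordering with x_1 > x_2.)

Compute a lex Gröbner basis by Buchberger's algorithm.
f_1 = -3x_1^{2} - 3x_1x_2 - 6x_1 + 5x_2 + 7, LT = x_1^{2}.
f_2 = -7x_2 + 7, LT = x_2.
f_3 = -x_1^{2} - x_1 + 12x_2 - 10, LT = x_1^{2}.
f_4 = 3x_1 - 3, LT = x_1.

The S-polynomials (S(f_1,f_2), S(f_1,f_3), S(f_1,f_4), S(f_2,f_3), S(f_2,f_4), S(f_3,f_4)) all reduce to 0 modulo the current basis, so we have a Gröbner basis.
Inter-reduce: drop elements whose leading term is divisible by another's, tail-reduce, and make monic.
Reduced Gröbner basis: {x_1 - 1, x_2 - 1}.

Elimination: the polynomial x_2 - 1 lies in the elimination ideal for x_2, so x_2 ∈ {1}. For each such x_2, the remaining basis elements (now univariate) give the rest of the solution.
  x_2 = 1: the earlier basis element becomes x_1 - 1 = 0, giving x_1 = 1 — point (1, 1).
Substituting each solution back into the original system confirms all equations vanish.

{(1, 1)}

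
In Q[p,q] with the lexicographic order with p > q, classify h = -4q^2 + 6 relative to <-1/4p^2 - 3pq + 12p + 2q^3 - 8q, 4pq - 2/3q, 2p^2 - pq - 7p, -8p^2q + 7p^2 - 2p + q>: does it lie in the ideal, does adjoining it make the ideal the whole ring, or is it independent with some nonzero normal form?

Adjoining -4q^2 + 6 makes the ideal the whole ring: the system is inconsistent.

First compute the reduced Gröbner basis of I by Buchberger's algorithm.
f_1 = -1/4p^2 - 3pq + 12p + 2q^3 - 8q, LT = p^2.
f_2 = 4pq - 2/3q, LT = pq.
f_3 = 2p^2 - pq - 7p, LT = p^2.
f_4 = -8p^2q + 7p^2 - 2p + q, LT = p^2q.

S(f_1,f_2): lcm = p^2q. S = 12pq^2 - 287/6pq - 8q^4 + 32q^2.
  leading term pq^2: subtract (3q)·f_2 from 12pq^2 - 287/6pq - 8q^4 + 32q^2 → -287/6pq - 8q^4 + 34q^2
  leading term pq: subtract (-287/24)·f_2 from -287/6pq - 8q^4 + 34q^2 → -8q^4 + 34q^2 - 287/36q
  leading term q^4: no divisor's leading term divides it; move -8q^4 to the remainder.
  leading term q^2: no divisor's leading term divides it; move 34q^2 to the remainder.
  leading term q: no divisor's leading term divides it; move -287/36q to the remainder.
  remainder -8q^4 + 34q^2 - 287/36q ≠ 0; add k_5 = -8q^4 + 34q^2 - 287/36q to the basis.

S(f_1,f_3): lcm = p^2. S = 25/2pq - 89/2p - 8q^3 + 32q.
  leading term pq: subtract (25/8)·f_2 from 25/2pq - 89/2p - 8q^3 + 32q → -89/2p - 8q^3 + 409/12q
  leading term p: no divisor's leading term divides it; move -89/2p to the remainder.
  leading term q^3: no divisor's leading term divides it; move -8q^3 to the remainder.
  leading term q: no divisor's leading term divides it; move 409/12q to the remainder.
  remainder -89/2p - 8q^3 + 409/12q ≠ 0; add k_6 = -89/2p - 8q^3 + 409/12q to the basis.

S(f_1,f_4): lcm = p^2q. S = 7/8p^2 + 12pq^2 - 48pq - 1/4p - 8q^4 + 32q^2 + 1/8q.
  leading term p^2: subtract (-7/2)·f_1 from 7/8p^2 + 12pq^2 - 48pq - 1/4p - 8q^4 + 32q^2 + 1/8q → 12pq^2 - 117/2pq + 167/4p - 8q^4 + 7q^3 + 32q^2 - 223/8q
  leading term pq^2: subtract (3q)·f_2 from 12pq^2 - 117/2pq + 167/4p - 8q^4 + 7q^3 + 32q^2 - 223/8q → -117/2pq + 167/4p - 8q^4 + 7q^3 + 34q^2 - 223/8q
  leading term pq: subtract (-117/8)·f_2 from -117/2pq + 167/4p - 8q^4 + 7q^3 + 34q^2 - 223/8q → 167/4p - 8q^4 + 7q^3 + 34q^2 - 301/8q
  leading term p: subtract (-167/178)·k_6 from 167/4p - 8q^4 + 7q^3 + 34q^2 - 301/8q → -8q^4 - 45/89q^3 + 34q^2 - 1508/267q
  leading term q^4: subtract (1)·k_5 from -8q^4 - 45/89q^3 + 34q^2 - 1508/267q → -45/89q^3 + 7447/3204q
  leading term q^3: no divisor's leading term divides it; move -45/89q^3 to the remainder.
  leading term q: no divisor's leading term divides it; move 7447/3204q to the remainder.
  remainder -45/89q^3 + 7447/3204q ≠ 0; add k_7 = -45/89q^3 + 7447/3204q to the basis.

S(f_2,f_3): lcm = p^2q. S = 1/2pq^2 + 10/3pq.
  leading term pq^2: subtract (1/8q)·f_2 from 1/2pq^2 + 10/3pq → 10/3pq + 1/12q^2
  leading term pq: subtract (5/6)·f_2 from 10/3pq + 1/12q^2 → 1/12q^2 + 5/9q
  leading term q^2: no divisor's leading term divides it; move 1/12q^2 to the remainder.
  leading term q: no divisor's leading term divides it; move 5/9q to the remainder.
  remainder 1/12q^2 + 5/9q ≠ 0; add k_8 = 1/12q^2 + 5/9q to the basis.

S(f_4,k_5): lcm = p^2q^4. S = -7/8p^2q^3 + 17/4p^2q^2 - 287/288p^2q + 1/4pq^3 - 1/8q^4.
  leading term p^2q^3: subtract (7/2q^3)·f_1 from -7/8p^2q^3 + 17/4p^2q^2 - 287/288p^2q + 1/4pq^3 - 1/8q^4 → 17/4p^2q^2 - 287/288p^2q + 21/2pq^4 - 167/4pq^3 - 7q^6 + 223/8q^4
  leading term p^2q^2: subtract (-17q^2)·f_1 from 17/4p^2q^2 - 287/288p^2q + 21/2pq^4 - 167/4pq^3 - 7q^6 + 223/8q^4 → -287/288p^2q + 21/2pq^4 - 371/4pq^3 + 204pq^2 - 7q^6 + 34q^5 + 223/8q^4 - 136q^3
  leading term p^2q: subtract (287/72q)·f_1 from -287/288p^2q + 21/2pq^4 - 371/4pq^3 + 204pq^2 - 7q^6 + 34q^5 + 223/8q^4 - 136q^3 → 21/2pq^4 - 371/4pq^3 + 5183/24pq^2 - 287/6pq - 7q^6 + 34q^5 + 1433/72q^4 - 136q^3 + 287/9q^2
  leading term pq^4: subtract (21/8q^3)·f_2 from 21/2pq^4 - 371/4pq^3 + 5183/24pq^2 - 287/6pq - 7q^6 + 34q^5 + 1433/72q^4 - 136q^3 + 287/9q^2 → -371/4pq^3 + 5183/24pq^2 - 287/6pq - 7q^6 + 34q^5 + 1559/72q^4 - 136q^3 + 287/9q^2
  leading term pq^3: subtract (-371/16q^2)·f_2 from -371/4pq^3 + 5183/24pq^2 - 287/6pq - 7q^6 + 34q^5 + 1559/72q^4 - 136q^3 + 287/9q^2 → 5183/24pq^2 - 287/6pq - 7q^6 + 34q^5 + 1559/72q^4 - 3635/24q^3 + 287/9q^2
  leading term pq^2: subtract (5183/96q)·f_2 from 5183/24pq^2 - 287/6pq - 7q^6 + 34q^5 + 1559/72q^4 - 3635/24q^3 + 287/9q^2 → -287/6pq - 7q^6 + 34q^5 + 1559/72q^4 - 3635/24q^3 + 9775/144q^2
  leading term pq: subtract (-287/24)·f_2 from -287/6pq - 7q^6 + 34q^5 + 1559/72q^4 - 3635/24q^3 + 9775/144q^2 → -7q^6 + 34q^5 + 1559/72q^4 - 3635/24q^3 + 9775/144q^2 - 287/36q
  leading term q^6: subtract (7/8q^2)·k_5 from -7q^6 + 34q^5 + 1559/72q^4 - 3635/24q^3 + 9775/144q^2 - 287/36q → 34q^5 - 583/72q^4 - 41611/288q^3 + 9775/144q^2 - 287/36q
  leading term q^5: subtract (-17/4q)·k_5 from 34q^5 - 583/72q^4 - 41611/288q^3 + 9775/144q^2 - 287/36q → -583/72q^4 + 5/288q^3 + 34q^2 - 287/36q
  leading term q^4: subtract (583/576)·k_5 from -583/72q^4 + 5/288q^3 + 34q^2 - 287/36q → 5/288q^3 - 119/288q^2 + 2009/20736q
  leading term q^3: subtract (-89/2592)·k_7 from 5/288q^3 - 119/288q^2 + 2009/20736q → -119/288q^2 + 32975/186624q
  leading term q^2: subtract (-119/24)·k_8 from -119/288q^2 + 32975/186624q → 547055/186624q
  leading term q: no divisor's leading term divides it; move 547055/186624q to the remainder.
  remainder 547055/186624q ≠ 0; add k_9 = 547055/186624q to the basis.

The other S-polynomials (S(f_2,f_4), S(f_3,f_4), S(f_1,k_5), S(f_2,k_5), S(f_3,k_5), S(f_1,k_6), S(f_2,k_6), S(f_3,k_6), S(f_4,k_6), S(k_5,k_6), S(f_1,k_7), S(f_2,k_7), S(f_3,k_7), S(f_4,k_7), S(k_5,k_7), S(k_6,k_7), S(f_1,k_8), S(f_2,k_8), S(f_3,k_8), S(f_4,k_8), S(k_5,k_8), S(k_6,k_8), S(k_7,k_8), S(f_1,k_9), S(f_2,k_9), S(f_3,k_9), S(f_4,k_9), S(k_5,k_9), S(k_6,k_9), S(k_7,k_9), S(k_8,k_9)) all reduce to 0 modulo the current basis, so we have a Gröbner basis.
Inter-reduce: drop elements whose leading term is divisible by another's, tail-reduce, and make monic.
Reduced Gröbner basis: {p, q}.
Label its elements g_1 = p, g_2 = q.

Reduce h = -4q^2 + 6 modulo G:
  leading term q^2: subtract (-4q)·g_2 from -4q^2 + 6 → 6
  leading term 1: no divisor's leading term divides it; move 6 to the remainder.
  normal form = 6.
The normal form is nonzero, so h ∉ I. Since h minus its normal form lies in I, I + (h) = I + (r) where r = 6; decide whether this ideal is the whole ring.
Here r = 6 is a nonzero constant, hence a unit: 1 ∈ I + (h), the Gröbner basis of I + (h) is {1}, and the enlarged system has no common solution — adjoining h is inconsistent.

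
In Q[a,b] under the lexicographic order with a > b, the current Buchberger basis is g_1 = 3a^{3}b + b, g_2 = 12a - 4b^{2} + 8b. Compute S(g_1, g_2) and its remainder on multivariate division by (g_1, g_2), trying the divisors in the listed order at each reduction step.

lcm(LM(g_1), LM(g_2)) = a^{3}b.
S = (lcm/LT(g_1))·g_1 − (lcm/LT(g_2))·g_2 = \tfrac{1}{3}a^{2}b^{3} - \tfrac{2}{3}a^{2}b^{2} + \tfrac{1}{3}b.
Reduce S modulo (g_1, g_2) in that order:
  leading term a^{2}b^{3}: subtract (\tfrac{1}{36}ab^{3})·g_2 from \tfrac{1}{3}a^{2}b^{3} - \tfrac{2}{3}a^{2}b^{2} + \tfrac{1}{3}b → -\tfrac{2}{3}a^{2}b^{2} + \tfrac{1}{9}ab^{5} - \tfrac{2}{9}ab^{4} + \tfrac{1}{3}b
  leading term a^{2}b^{2}: subtract (-\tfrac{1}{18}ab^{2})·g_2 from -\tfrac{2}{3}a^{2}b^{2} + \tfrac{1}{9}ab^{5} - \tfrac{2}{9}ab^{4} + \tfrac{1}{3}b → \tfrac{1}{9}ab^{5} - \tfrac{4}{9}ab^{4} + \tfrac{4}{9}ab^{3} + \tfrac{1}{3}b
  leading term ab^{5}: subtract (\tfrac{1}{108}b^{5})·g_2 from \tfrac{1}{9}ab^{5} - \tfrac{4}{9}ab^{4} + \tfrac{4}{9}ab^{3} + \tfrac{1}{3}b → -\tfrac{4}{9}ab^{4} + \tfrac{4}{9}ab^{3} + \tfrac{1}{27}b^{7} - \tfrac{2}{27}b^{6} + \tfrac{1}{3}b
  leading term ab^{4}: subtract (-\tfrac{1}{27}b^{4})·g_2 from -\tfrac{4}{9}ab^{4} + \tfrac{4}{9}ab^{3} + \tfrac{1}{27}b^{7} - \tfrac{2}{27}b^{6} + \tfrac{1}{3}b → \tfrac{4}{9}ab^{3} + \tfrac{1}{27}b^{7} - \tfrac{2}{9}b^{6} + \tfrac{8}{27}b^{5} + \tfrac{1}{3}b
  leading term ab^{3}: subtract (\tfrac{1}{27}b^{3})·g_2 from \tfrac{4}{9}ab^{3} + \tfrac{1}{27}b^{7} - \tfrac{2}{9}b^{6} + \tfrac{8}{27}b^{5} + \tfrac{1}{3}b → \tfrac{1}{27}b^{7} - \tfrac{2}{9}b^{6} + \tfrac{4}{9}b^{5} - \tfrac{8}{27}b^{4} + \tfrac{1}{3}b
  leading term b^{7}: no divisor's leading term divides it; move \tfrac{1}{27}b^{7} to the remainder.
  leading term b^{6}: no divisor's leading term divides it; move -\tfrac{2}{9}b^{6} to the remainder.
  leading term b^{5}: no divisor's leading term divides it; move \tfrac{4}{9}b^{5} to the remainder.
  leading term b^{4}: no divisor's leading term divides it; move -\tfrac{8}{27}b^{4} to the remainder.
  leading term b: no divisor's leading term divides it; move \tfrac{1}{3}b to the remainder.
The remainder \tfrac{1}{27}b^{7} - \tfrac{2}{9}b^{6} + \tfrac{4}{9}b^{5} - \tfrac{8}{27}b^{4} + \tfrac{1}{3}b is nonzero, so it would be added as the next basis element.

S(g_1, g_2) = \tfrac{1}{3}a^{2}b^{3} - \tfrac{2}{3}a^{2}b^{2} + \tfrac{1}{3}b; remainder on division = \tfrac{1}{27}b^{7} - \tfrac{2}{9}b^{6} + \tfrac{4}{9}b^{5} - \tfrac{8}{27}b^{4} + \tfrac{1}{3}b.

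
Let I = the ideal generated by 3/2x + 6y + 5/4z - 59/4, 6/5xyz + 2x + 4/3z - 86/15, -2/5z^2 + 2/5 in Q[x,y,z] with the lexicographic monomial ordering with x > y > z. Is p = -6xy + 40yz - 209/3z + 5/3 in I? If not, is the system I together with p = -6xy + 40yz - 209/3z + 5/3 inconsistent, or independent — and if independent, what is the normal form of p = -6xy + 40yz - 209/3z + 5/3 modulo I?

-6xy + 40yz - 209/3z + 5/3 lies in I (it reduces to 0).

First compute the reduced Gröbner basis of I by Buchberger's algorithm.
f_1 = 3/2x + 6y + 5/4z - 59/4, LT = x.
f_2 = 6/5xyz + 2x + 4/3z - 86/15, LT = xyz.
f_3 = -2/5z^2 + 2/5, LT = z^2.

S(f_1,f_2): lcm = xyz. S = -5/3x + 4y^2z + 5/6yz^2 - 59/6yz - 10/9z + 43/9.
  leading term x: subtract (-10/9)·f_1 from -5/3x + 4y^2z + 5/6yz^2 - 59/6yz - 10/9z + 43/9 → 4y^2z + 5/6yz^2 - 59/6yz + 20/3y + 5/18z - 209/18
  leading term y^2z: no divisor's leading term divides it; move 4y^2z to the remainder.
  leading term yz^2: subtract (-25/12y)·f_3 from 5/6yz^2 - 59/6yz + 20/3y + 5/18z - 209/18 → -59/6yz + 15/2y + 5/18z - 209/18
  leading term yz: no divisor's leading term divides it; move -59/6yz to the remainder.
  leading term y: no divisor's leading term divides it; move 15/2y to the remainder.
  leading term z: no divisor's leading term divides it; move 5/18z to the remainder.
  leading term 1: no divisor's leading term divides it; move -209/18 to the remainder.
  remainder 4y^2z - 59/6yz + 15/2y + 5/18z - 209/18 ≠ 0; add h_4 = 4y^2z - 59/6yz + 15/2y + 5/18z - 209/18 to the basis.

S(f_2,f_3): lcm = xyz^2. S = xy + 5/3xz + 10/9z^2 - 43/9z.
  leading term xy: subtract (2/3y)·f_1 from xy + 5/3xz + 10/9z^2 - 43/9z → 5/3xz - 4y^2 - 5/6yz + 59/6y + 10/9z^2 - 43/9z
  leading term xz: subtract (10/9z)·f_1 from 5/3xz - 4y^2 - 5/6yz + 59/6y + 10/9z^2 - 43/9z → -4y^2 - 15/2yz + 59/6y - 5/18z^2 + 209/18z
  leading term y^2: no divisor's leading term divides it; move -4y^2 to the remainder.
  leading term yz: no divisor's leading term divides it; move -15/2yz to the remainder.
  leading term y: no divisor's leading term divides it; move 59/6y to the remainder.
  leading term z^2: subtract (25/36)·f_3 from -5/18z^2 + 209/18z → 209/18z - 5/18
  leading term z: no divisor's leading term divides it; move 209/18z to the remainder.
  leading term 1: no divisor's leading term divides it; move -5/18 to the remainder.
  remainder -4y^2 - 15/2yz + 59/6y + 209/18z - 5/18 ≠ 0; add h_5 = -4y^2 - 15/2yz + 59/6y + 209/18z - 5/18 to the basis.

The other S-polynomials (S(f_1,f_3), S(f_1,h_4), S(f_2,h_4), S(f_3,h_4), S(f_1,h_5), S(f_2,h_5), S(f_3,h_5), S(h_4,h_5)) all reduce to 0 modulo the current basis, so we have a Gröbner basis.
Inter-reduce: drop elements whose leading term is divisible by another's, tail-reduce, and make monic.
Reduced Gröbner basis: {x + 4y + 5/6z - 59/6, y^2 + 15/8yz - 59/24y - 209/72z + 5/72, z^2 - 1}.
Label its elements g_1 = x + 4y + 5/6z - 59/6, g_2 = y^2 + 15/8yz - 59/24y - 209/72z + 5/72, g_3 = z^2 - 1.

Reduce p = -6xy + 40yz - 209/3z + 5/3 modulo G:
  leading term xy: subtract (-6y)·g_1 from -6xy + 40yz - 209/3z + 5/3 → 24y^2 + 45yz - 59y - 209/3z + 5/3
  leading term y^2: subtract (24)·g_2 from 24y^2 + 45yz - 59y - 209/3z + 5/3 → 0
  normal form = 0.
Since the normal form is 0, p ∈ I.

The remainder on division by a Gröbner basis is unique — it is the normal form.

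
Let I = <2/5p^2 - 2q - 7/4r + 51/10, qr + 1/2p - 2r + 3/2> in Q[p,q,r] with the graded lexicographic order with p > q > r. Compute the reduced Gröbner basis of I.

G = {p^2 - 5q - 35/8r + 51/4, qr + 1/2p - 2r + 3/2}

Buchberger's algorithm terminates because the ascending chain of leading-term ideals stabilizes.

f_1 = 2/5p^2 - 2q - 7/4r + 51/10, LT = p^2.
f_2 = qr + 1/2p - 2r + 3/2, LT = qr.

The S-polynomials (S(f_1,f_2)) all reduce to 0 modulo the current basis, so we have a Gröbner basis.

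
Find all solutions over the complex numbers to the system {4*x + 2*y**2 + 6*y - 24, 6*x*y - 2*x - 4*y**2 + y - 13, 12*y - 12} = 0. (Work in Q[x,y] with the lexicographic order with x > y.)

Compute a lex Gröbner basis by Buchberger's algorithm.
f_1 = 4*x + 2*y**2 + 6*y - 24, LT = x.
f_2 = 6*x*y - 2*x - 4*y**2 + y - 13, LT = x*y.
f_3 = 12*y - 12, LT = y.

S(f_1,f_2): lcm = x*y. S = 1/3*x + 1/2*y**3 + 13/6*y**2 - 37/6*y + 13/6.
  leading term x: subtract (1/12)·f_1 from 1/3*x + 1/2*y**3 + 13/6*y**2 - 37/6*y + 13/6 → 1/2*y**3 + 2*y**2 - 20/3*y + 25/6
  leading term y**3: subtract (1/24*y**2)·f_3 from 1/2*y**3 + 2*y**2 - 20/3*y + 25/6 → 5/2*y**2 - 20/3*y + 25/6
  leading term y**2: subtract (5/24*y)·f_3 from 5/2*y**2 - 20/3*y + 25/6 → -25/6*y + 25/6
  leading term y: subtract (-25/72)·f_3 from -25/6*y + 25/6 → 0
  remainder 0.

S(f_1,f_3): leading monomials are coprime, so the S-polynomial reduces to 0 (Buchberger's first criterion).
S(f_2,f_3): lcm = x*y. S = 2/3*x - 2/3*y**2 + 1/6*y - 13/6.
  leading term x: subtract (1/6)·f_1 from 2/3*x - 2/3*y**2 + 1/6*y - 13/6 → -y**2 - 5/6*y + 11/6
  leading term y**2: subtract (-1/12*y)·f_3 from -y**2 - 5/6*y + 11/6 → -11/6*y + 11/6
  leading term y: subtract (-11/72)·f_3 from -11/6*y + 11/6 → 0
  remainder 0.

Every S-polynomial of the final basis reduces to 0, so we have a Gröbner basis.
Inter-reduce: drop elements whose leading term is divisible by another's, tail-reduce, and make monic.
Reduced Gröbner basis: {x - 4, y - 1}.

A lex Gröbner basis eliminates variables successively. Here y - 1 depends only on y, with roots {1}; lifting each root through the earlier basis elements recovers the full solutions.
  y = 1: the earlier basis element becomes x - 4 = 0, giving x = 4 — point (4, 1).
Check: every point annihilates each of the original generators.

{(4, 1)}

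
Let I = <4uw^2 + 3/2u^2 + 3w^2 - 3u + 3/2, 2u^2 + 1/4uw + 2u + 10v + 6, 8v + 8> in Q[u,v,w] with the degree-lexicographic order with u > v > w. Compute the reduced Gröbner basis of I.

f_1 = 4uw^2 + 3/2u^2 + 3w^2 - 3u + 3/2, LT = uw^2.
f_2 = 2u^2 + 1/4uw + 2u + 10v + 6, LT = u^2.
f_3 = 8v + 8, LT = v.

S(f_1,f_2): lcm = u^2w^2. S = -1/8uw^3 + 3/8u^3 - 1/4uw^2 - 5vw^2 - 3/4u^2 - 3w^2 + 3/8u.
  reduce S modulo (f_1, f_2, f_3):
  remainder 3/32w^3 + 9/256uw + 35/16w^2 + 63/32u + 3/64w - 63/32 ≠ 0; add g_4 = 3/32w^3 + 9/256uw + 35/16w^2 + 63/32u + 3/64w - 63/32 to the basis.

The other S-polynomials (S(f_1,f_3), S(f_2,f_3), S(f_1,g_4), S(f_2,g_4), S(f_3,g_4)) all reduce to 0 modulo the current basis, so we have a Gröbner basis.

G = {uw^2 - 3/64uw + 3/4w^2 - 9/8u + 9/8, w^3 + 3/8uw + 70/3w^2 + 21u + 1/2w - 21, u^2 + 1/8uw + u - 2, v + 1}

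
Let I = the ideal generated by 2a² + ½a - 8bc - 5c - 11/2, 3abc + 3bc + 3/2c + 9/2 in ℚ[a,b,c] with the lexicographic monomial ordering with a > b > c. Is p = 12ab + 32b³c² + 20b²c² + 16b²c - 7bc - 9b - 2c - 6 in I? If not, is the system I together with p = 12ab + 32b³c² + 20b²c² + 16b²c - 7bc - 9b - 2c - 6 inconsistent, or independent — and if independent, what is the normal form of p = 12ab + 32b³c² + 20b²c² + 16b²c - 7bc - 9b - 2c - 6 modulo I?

12ab + 32b³c² + 20b²c² + 16b²c - 7bc - 9b - 2c - 6 lies in I (it reduces to 0).

First compute the reduced Gröbner basis of I by Buchberger's algorithm.
f_1 = 2a² + ½a - 8bc - 5c - 11/2, LT = a².
f_2 = 3abc + 3bc + 3/2c + 9/2, LT = abc.

S(f_1,f_2): lcm = a²bc. S = -¾abc - ½ac - 3/2a - 4b²c² - 5/2bc² - 11/4bc.
  leading term abc: subtract (-¼)·f_2 from -¾abc - ½ac - 3/2a - 4b²c² - 5/2bc² - 11/4bc → -½ac - 3/2a - 4b²c² - 5/2bc² - 2bc + ⅜c + 9/8
  leading term ac: no divisor's leading term divides it; move -½ac to the remainder.
  leading term a: no divisor's leading term divides it; move -3/2a to the remainder.
  leading term b²c²: no divisor's leading term divides it; move -4b²c² to the remainder.
  leading term bc²: no divisor's leading term divides it; move -5/2bc² to the remainder.
  leading term bc: no divisor's leading term divides it; move -2bc to the remainder.
  leading term c: no divisor's leading term divides it; move ⅜c to the remainder.
  leading term 1: no divisor's leading term divides it; move 9/8 to the remainder.
  remainder -½ac - 3/2a - 4b²c² - 5/2bc² - 2bc + ⅜c + 9/8 ≠ 0; add h_3 = -½ac - 3/2a - 4b²c² - 5/2bc² - 2bc + ⅜c + 9/8 to the basis.

S(f_2,h_3): lcm = abc. S = -3ab - 8b³c² - 5b²c² - 4b²c + 7/4bc + 9/4b + ½c + 3/2.
  leading term ab: no divisor's leading term divides it; move -3ab to the remainder.
  leading term b³c²: no divisor's leading term divides it; move -8b³c² to the remainder.
  leading term b²c²: no divisor's leading term divides it; move -5b²c² to the remainder.
  leading term b²c: no divisor's leading term divides it; move -4b²c to the remainder.
  leading term bc: no divisor's leading term divides it; move 7/4bc to the remainder.
  leading term b: no divisor's leading term divides it; move 9/4b to the remainder.
  leading term c: no divisor's leading term divides it; move ½c to the remainder.
  leading term 1: no divisor's leading term divides it; move 3/2 to the remainder.
  remainder -3ab - 8b³c² - 5b²c² - 4b²c + 7/4bc + 9/4b + ½c + 3/2 ≠ 0; add h_4 = -3ab - 8b³c² - 5b²c² - 4b²c + 7/4bc + 9/4b + ½c + 3/2 to the basis.

S(f_2,h_4): lcm = abc. S = -8/3b³c³ - 5/3b²c³ - 4/3b²c² + 7/12bc² + 7/4bc + ⅙c² + c + 3/2.
  leading term b³c³: no divisor's leading term divides it; move -8/3b³c³ to the remainder.
  leading term b²c³: no divisor's leading term divides it; move -5/3b²c³ to the remainder.
  leading term b²c²: no divisor's leading term divides it; move -4/3b²c² to the remainder.
  leading term bc²: no divisor's leading term divides it; move 7/12bc² to the remainder.
  leading term bc: no divisor's leading term divides it; move 7/4bc to the remainder.
  leading term c²: no divisor's leading term divides it; move ⅙c² to the remainder.
  leading term c: no divisor's leading term divides it; move c to the remainder.
  leading term 1: no divisor's leading term divides it; move 3/2 to the remainder.
  remainder -8/3b³c³ - 5/3b²c³ - 4/3b²c² + 7/12bc² + 7/4bc + ⅙c² + c + 3/2 ≠ 0; add h_5 = -8/3b³c³ - 5/3b²c³ - 4/3b²c² + 7/12bc² + 7/4bc + ⅙c² + c + 3/2 to the basis.

The other S-polynomials (S(f_1,h_3), S(f_1,h_4), S(h_3,h_4), S(f_1,h_5), S(f_2,h_5), S(h_3,h_5), S(h_4,h_5)) all reduce to 0 modulo the current basis, so we have a Gröbner basis.
Inter-reduce: drop elements whose leading term is divisible by another's, tail-reduce, and make monic.
Reduced Gröbner basis: {a² + ¼a - 4bc - 5/2c - 11/4, ab + 8/3b³c² + 5/3b²c² + 4/3b²c - 7/12bc - ¾b - ⅙c - ½, ac + 3a + 8b²c² + 5bc² + 4bc - ¾c - 9/4, b³c³ + ⅝b²c³ + ½b²c² - 7/32bc² - 21/32bc - 1/16c² - ⅜c - 9/16}.
Label its elements g_1 = a² + ¼a - 4bc - 5/2c - 11/4, g_2 = ab + 8/3b³c² + 5/3b²c² + 4/3b²c - 7/12bc - ¾b - ⅙c - ½, g_3 = ac + 3a + 8b²c² + 5bc² + 4bc - ¾c - 9/4, g_4 = b³c³ + ⅝b²c³ + ½b²c² - 7/32bc² - 21/32bc - 1/16c² - ⅜c - 9/16.

Reduce p = 12ab + 32b³c² + 20b²c² + 16b²c - 7bc - 9b - 2c - 6 modulo G:
  leading term ab: subtract (12)·g_2 from 12ab + 32b³c² + 20b²c² + 16b²c - 7bc - 9b - 2c - 6 → 0
  normal form = 0.
Since the normal form is 0, p ∈ I.

Ideal membership is decidable via reduction modulo a Gröbner basis.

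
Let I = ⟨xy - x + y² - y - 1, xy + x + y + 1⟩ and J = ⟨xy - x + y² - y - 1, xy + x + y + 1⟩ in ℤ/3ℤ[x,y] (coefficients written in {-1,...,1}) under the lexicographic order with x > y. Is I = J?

Yes, the ideals are equal.

Since reduced Gröbner bases are canonical representatives of ideals under a given ordering, it suffices to compute and compare them.
Buchberger on the first generating set:
f_1 = xy - x + y² - y - 1, LT = xy.
f_2 = xy + x + y + 1, LT = xy.

S(f_1,f_2): lcm = xy. S = x + y² + y + 1.
  leading term x: no divisor's leading term divides it; move x to the remainder.
  leading term y²: no divisor's leading term divides it; move y² to the remainder.
  leading term y: no divisor's leading term divides it; move y to the remainder.
  leading term 1: no divisor's leading term divides it; move 1 to the remainder.
  remainder x + y² + y + 1 ≠ 0; add g_3 = x + y² + y + 1 to the basis.

S(f_1,g_3): lcm = xy. S = -x - y³ + y - 1.
  leading term x: subtract (-1)·g_3 from -x - y³ + y - 1 → -y³ + y² - y
  leading term y³: no divisor's leading term divides it; move -y³ to the remainder.
  leading term y²: no divisor's leading term divides it; move y² to the remainder.
  leading term y: no divisor's leading term divides it; move -y to the remainder.
  remainder -y³ + y² - y ≠ 0; add g_4 = -y³ + y² - y to the basis.

The other S-polynomials (S(f_2,g_3), S(f_1,g_4), S(f_2,g_4), S(g_3,g_4)) all reduce to 0 modulo the current basis, so we have a Gröbner basis.
Inter-reduce: drop elements whose leading term is divisible by another's, tail-reduce, and make monic.
Reduced Gröbner basis: {x + y² + y + 1, y³ - y² + y}.

Buchberger on the second generating set:
h_1 = xy - x + y² - y - 1, LT = xy.
h_2 = xy + x + y + 1, LT = xy.

S(h_1,h_2): lcm = xy. S = x + y² + y + 1.
  leading term x: no divisor's leading term divides it; move x to the remainder.
  leading term y²: no divisor's leading term divides it; move y² to the remainder.
  leading term y: no divisor's leading term divides it; move y to the remainder.
  leading term 1: no divisor's leading term divides it; move 1 to the remainder.
  remainder x + y² + y + 1 ≠ 0; add k_3 = x + y² + y + 1 to the basis.

S(h_1,k_3): lcm = xy. S = -x - y³ + y - 1.
  leading term x: subtract (-1)·k_3 from -x - y³ + y - 1 → -y³ + y² - y
  leading term y³: no divisor's leading term divides it; move -y³ to the remainder.
  leading term y²: no divisor's leading term divides it; move y² to the remainder.
  leading term y: no divisor's leading term divides it; move -y to the remainder.
  remainder -y³ + y² - y ≠ 0; add k_4 = -y³ + y² - y to the basis.

The other S-polynomials (S(h_2,k_3), S(h_1,k_4), S(h_2,k_4), S(k_3,k_4)) all reduce to 0 modulo the current basis, so we have a Gröbner basis.
Inter-reduce: drop elements whose leading term is divisible by another's, tail-reduce, and make monic.
Reduced Gröbner basis: {x + y² + y + 1, y³ - y² + y}.

Same reduced basis, so the two generating sets span the same ideal.
The same test decides containment: I ⊆ J iff every generator of I reduces to 0 modulo a Gröbner basis of J.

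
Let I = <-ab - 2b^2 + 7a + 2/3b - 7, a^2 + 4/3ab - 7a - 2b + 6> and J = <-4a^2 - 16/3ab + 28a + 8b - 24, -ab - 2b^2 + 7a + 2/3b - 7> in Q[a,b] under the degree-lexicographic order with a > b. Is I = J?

Yes, the ideals are equal.

For a fixed monomial order, each ideal has a unique reduced Gröbner basis; comparing bases decides equality.
Buchberger on the first generating set:
f_1 = -ab - 2b^2 + 7a + 2/3b - 7, LT = ab.
f_2 = a^2 + 4/3ab - 7a - 2b + 6, LT = a^2.

S(f_1,f_2): lcm = a^2b. S = 2/3ab^2 - 7a^2 + 19/3ab + 2b^2 + 7a - 6b.
  leading term ab^2: subtract (-2/3b)·f_1 from 2/3ab^2 - 7a^2 + 19/3ab + 2b^2 + 7a - 6b → -4/3b^3 - 7a^2 + 11ab + 22/9b^2 + 7a - 32/3b
  leading term b^3: no divisor's leading term divides it; move -4/3b^3 to the remainder.
  leading term a^2: subtract (-7)·f_2 from -7a^2 + 11ab + 22/9b^2 + 7a - 32/3b → 61/3ab + 22/9b^2 - 42a - 74/3b + 42
  leading term ab: subtract (-61/3)·f_1 from 61/3ab + 22/9b^2 - 42a - 74/3b + 42 → -344/9b^2 + 301/3a - 100/9b - 301/3
  leading term b^2: no divisor's leading term divides it; move -344/9b^2 to the remainder.
  leading term a: no divisor's leading term divides it; move 301/3a to the remainder.
  leading term b: no divisor's leading term divides it; move -100/9b to the remainder.
  leading term 1: no divisor's leading term divides it; move -301/3 to the remainder.
  remainder -4/3b^3 - 344/9b^2 + 301/3a - 100/9b - 301/3 ≠ 0; add g_3 = -4/3b^3 - 344/9b^2 + 301/3a - 100/9b - 301/3 to the basis.

The other S-polynomials (S(f_1,g_3), S(f_2,g_3)) all reduce to 0 modulo the current basis, so we have a Gröbner basis.
Inter-reduce: drop elements whose leading term is divisible by another's, tail-reduce, and make monic.
Reduced Gröbner basis: {b^3 + 86/3b^2 - 301/4a + 25/3b + 301/4, a^2 - 8/3b^2 + 7/3a - 10/9b - 10/3, ab + 2b^2 - 7a - 2/3b + 7}.

Buchberger on the second generating set:
h_1 = -4a^2 - 16/3ab + 28a + 8b - 24, LT = a^2.
h_2 = -ab - 2b^2 + 7a + 2/3b - 7, LT = ab.

S(h_1,h_2): lcm = a^2b. S = -2/3ab^2 + 7a^2 - 19/3ab - 2b^2 - 7a + 6b.
  leading term ab^2: subtract (2/3b)·h_2 from -2/3ab^2 + 7a^2 - 19/3ab - 2b^2 - 7a + 6b → 4/3b^3 + 7a^2 - 11ab - 22/9b^2 - 7a + 32/3b
  leading term b^3: no divisor's leading term divides it; move 4/3b^3 to the remainder.
  leading term a^2: subtract (-7/4)·h_1 from 7a^2 - 11ab - 22/9b^2 - 7a + 32/3b → -61/3ab - 22/9b^2 + 42a + 74/3b - 42
  leading term ab: subtract (61/3)·h_2 from -61/3ab - 22/9b^2 + 42a + 74/3b - 42 → 344/9b^2 - 301/3a + 100/9b + 301/3
  leading term b^2: no divisor's leading term divides it; move 344/9b^2 to the remainder.
  leading term a: no divisor's leading term divides it; move -301/3a to the remainder.
  leading term b: no divisor's leading term divides it; move 100/9b to the remainder.
  leading term 1: no divisor's leading term divides it; move 301/3 to the remainder.
  remainder 4/3b^3 + 344/9b^2 - 301/3a + 100/9b + 301/3 ≠ 0; add k_3 = 4/3b^3 + 344/9b^2 - 301/3a + 100/9b + 301/3 to the basis.

The other S-polynomials (S(h_1,k_3), S(h_2,k_3)) all reduce to 0 modulo the current basis, so we have a Gröbner basis.
Inter-reduce: drop elements whose leading term is divisible by another's, tail-reduce, and make monic.
Reduced Gröbner basis: {b^3 + 86/3b^2 - 301/4a + 25/3b + 301/4, a^2 - 8/3b^2 + 7/3a - 10/9b - 10/3, ab + 2b^2 - 7a - 2/3b + 7}.

The two bases agree; hence the ideals are identical.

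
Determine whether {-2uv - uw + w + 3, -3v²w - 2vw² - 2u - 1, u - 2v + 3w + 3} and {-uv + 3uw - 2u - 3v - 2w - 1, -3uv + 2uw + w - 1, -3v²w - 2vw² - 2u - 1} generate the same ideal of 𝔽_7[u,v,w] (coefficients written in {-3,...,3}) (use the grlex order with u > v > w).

For a fixed monomial order, each ideal has a unique reduced Gröbner basis; comparing bases decides equality.
Buchberger on the first generating set:
f_1 = -2uv - uw + w + 3, LT = uv.
f_2 = -3v²w - 2vw² - 2u - 1, LT = v²w.
f_3 = u - 2v + 3w + 3, LT = u.

S(f_1,f_2): lcm = uv²w. S = uvw² + 3vw² - 3u² + 2vw + 2u.
  reduce S modulo (f_1, f_2, f_3):
  remainder -vw³ - 2w⁴ + 3vw² + 2w³ - 2vw - 3w² + v - 2w ≠ 0; add g_4 = -vw³ - 2w⁴ + 3vw² + 2w³ - 2vw - 3w² + v - 2w to the basis.

S(f_1,f_3): lcm = uv. S = -3uw + 2v² - 3vw - 3v + 3w + 2.
  reduce S modulo (f_1, f_2, f_3, g_4):
  remainder 2v² - 2vw + 2w² - 3v - 2w + 2 ≠ 0; add g_5 = 2v² - 2vw + 2w² - 3v - 2w + 2 to the basis.

S(f_1,g_4): lcm = uvw³. S = 2uw⁴ + 3uvw² + 2uw³ + 3w⁴ - 2uvw - 3uw² + 2w³ + uv - 2uw.
  reduce S modulo (f_1, f_2, f_3, g_4, g_5):
  remainder 2w⁴ - vw² + w³ + vw - 2w² - v - 2 ≠ 0; add g_6 = 2w⁴ - vw² + w³ + vw - 2w² - v - 2 to the basis.

S(f_2,g_4): lcm = v²w³. S = vw⁴ + 3v²w² + 2vw³ + 3uw² - 2v²w - 3vw² + v² - 2vw - 2w².
  reduce S modulo (f_1, f_2, f_3, g_4, g_5, g_6):
  remainder 3vw² + w³ + 2vw - w² + v + 3w - 3 ≠ 0; add g_7 = 3vw² + w³ + 2vw - w² + v + 3w - 3 to the basis.

The other S-polynomials (S(f_2,f_3), S(f_3,g_4), S(f_1,g_5), S(f_2,g_5), S(f_3,g_5), S(g_4,g_5), S(f_1,g_6), S(f_2,g_6), S(f_3,g_6), S(g_4,g_6), S(g_5,g_6), S(f_1,g_7), S(f_2,g_7), S(f_3,g_7), S(g_4,g_7), S(g_5,g_7), S(g_6,g_7)) all reduce to 0 modulo the current basis, so we have a Gröbner basis.
Inter-reduce: drop elements whose leading term is divisible by another's, tail-reduce, and make monic.
Reduced Gröbner basis: {w⁴ + 3w³ + 2vw + 2v - 3w + 2, vw² - 2w³ + 3vw + 2w² - 2v + w - 1, v² - vw + w² + 2v - w + 1, u - 2v + 3w + 3}.

Buchberger on the second generating set:
h_1 = -uv + 3uw - 2u - 3v - 2w - 1, LT = uv.
h_2 = -3uv + 2uw + w - 1, LT = uv.
h_3 = -3v²w - 2vw² - 2u - 1, LT = v²w.

S(h_1,h_2): lcm = uv. S = 2u + 3v + 3.
  reduce S modulo (h_1, h_2, h_3):
  remainder 2u + 3v + 3 ≠ 0; add k_4 = 2u + 3v + 3 to the basis.

S(h_1,h_3): lcm = uv²w. S = uvw² + 2uvw + 3v²w + 2vw² - 3u² + vw + 2u.
  reduce S modulo (h_1, h_2, h_3, k_4):
  remainder -vw³ - 2vw² - 3w³ + 3w² + 2v + w + 3 ≠ 0; add k_5 = -vw³ - 2vw² - 3w³ + 3w² + 2v + w + 3 to the basis.

S(h_2,h_3): lcm = uv²w. S = uvw² + 2vw² - 3u² - 2vw + 2u.
  reduce S modulo (h_1, h_2, h_3, k_4, k_5):
  remainder -3vw² - 3vw - w² - 3v + 3w - 2 ≠ 0; add k_6 = -3vw² - 3vw - w² - 3v + 3w - 2 to the basis.

S(h_1,k_4): lcm = uv. S = -3uw + 2v² + 2u - 2v + 2w + 1.
  reduce S modulo (h_1, h_2, h_3, k_4, k_5, k_6):
  remainder 2v² + vw + 2v + 3w - 2 ≠ 0; add k_7 = 2v² + vw + 2v + 3w - 2 to the basis.

S(h_1,k_5): lcm = uvw³. S = -3uw⁴ - 2uvw² - uw³ + 3vw³ + 2w⁴ + 3uw² + w³ + 2uv + uw + 3u.
  reduce S modulo (h_1, h_2, h_3, k_4, k_5, k_6, k_7):
  remainder -2w³ - 2vw - 3v - 3w + 1 ≠ 0; add k_8 = -2w³ - 2vw - 3v - 3w + 1 to the basis.

The other S-polynomials (S(h_2,k_4), S(h_3,k_4), S(h_2,k_5), S(h_3,k_5), S(k_4,k_5), S(h_1,k_6), S(h_2,k_6), S(h_3,k_6), S(k_4,k_6), S(k_5,k_6), S(h_1,k_7), S(h_2,k_7), S(h_3,k_7), S(k_4,k_7), S(k_5,k_7), S(k_6,k_7), S(h_1,k_8), S(h_2,k_8), S(h_3,k_8), S(k_4,k_8), S(k_5,k_8), S(k_6,k_8), S(k_7,k_8)) all reduce to 0 modulo the current basis, so we have a Gröbner basis.
Inter-reduce: drop elements whose leading term is divisible by another's, tail-reduce, and make monic.
Reduced Gröbner basis: {vw² + vw - 2w² + v - w + 3, w³ + vw - 2v - 2w + 3, v² - 3vw + v - 2w - 1, u - 2v - 2}.

These differ, so the ideals are not equal.

No, the ideals differ.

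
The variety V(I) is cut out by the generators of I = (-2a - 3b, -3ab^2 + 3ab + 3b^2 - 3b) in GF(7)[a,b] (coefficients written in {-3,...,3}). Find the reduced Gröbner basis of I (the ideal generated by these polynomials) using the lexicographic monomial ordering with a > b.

G = {a - 2b, b^3 + 2b^2 - 3b}

f_1 = -2a - 3b, LT = a.
f_2 = -3ab^2 + 3ab + 3b^2 - 3b, LT = ab^2.

S(f_1,f_2): lcm = ab^2. S = ab - 2b^3 + b^2 - b.
  leading term ab: subtract (3b)·f_1 from ab - 2b^3 + b^2 - b → -2b^3 + 3b^2 - b
  leading term b^3: no divisor's leading term divides it; move -2b^3 to the remainder.
  leading term b^2: no divisor's leading term divides it; move 3b^2 to the remainder.
  leading term b: no divisor's leading term divides it; move -b to the remainder.
  remainder -2b^3 + 3b^2 - b ≠ 0; add g_3 = -2b^3 + 3b^2 - b to the basis.

S(f_1,g_3): leading monomials are coprime, so the S-polynomial reduces to 0 (Buchberger's first criterion).
S(f_2,g_3): lcm = ab^3. S = -3ab^2 + 3ab - b^3 + b^2.
  leading term ab^2: subtract (-2b^2)·f_1 from -3ab^2 + 3ab - b^3 + b^2 → 3ab + b^2
  leading term ab: subtract (2b)·f_1 from 3ab + b^2 → 0
  remainder 0.

Every S-polynomial of the final basis reduces to 0, so we have a Gröbner basis.
Inter-reduce: drop elements whose leading term is divisible by another's, tail-reduce, and make monic.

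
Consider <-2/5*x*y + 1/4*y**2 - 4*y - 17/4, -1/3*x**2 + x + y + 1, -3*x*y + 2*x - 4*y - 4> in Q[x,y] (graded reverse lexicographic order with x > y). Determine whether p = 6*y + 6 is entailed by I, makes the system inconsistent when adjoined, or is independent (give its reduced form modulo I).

First compute the reduced Gröbner basis of I by Buchberger's algorithm.
f_1 = -2/5*x*y + 1/4*y**2 - 4*y - 17/4, LT = x*y.
f_2 = -1/3*x**2 + x + y + 1, LT = x**2.
f_3 = -3*x*y + 2*x - 4*y - 4, LT = x*y.

S(f_1,f_2): lcm = x**2*y. S = -5/8*x*y**2 + 13*x*y + 3*y**2 + 85/8*x + 3*y.
  reduce S modulo (f_1, f_2, f_3):
  remainder -25/64*y**3 + 139/8*y**2 + 85/8*x - 7703/64*y - 1105/8 ≠ 0; add h_4 = -25/64*y**3 + 139/8*y**2 + 85/8*x - 7703/64*y - 1105/8 to the basis.

S(f_1,f_3): lcm = x*y. S = -5/8*y**2 + 2/3*x + 26/3*y + 223/24.
  reduce S modulo (f_1, f_2, f_3, h_4):
  remainder -5/8*y**2 + 2/3*x + 26/3*y + 223/24 ≠ 0; add h_5 = -5/8*y**2 + 2/3*x + 26/3*y + 223/24 to the basis.

S(f_2,f_3): lcm = x**2*y. S = 2/3*x**2 - 13/3*x*y - 3*y**2 - 4/3*x - 3*y.
  reduce S modulo (f_1, f_2, f_3, h_4, h_5):
  remainder -244/45*x - 1657/45*y - 1657/45 ≠ 0; add h_6 = -244/45*x - 1657/45*y - 1657/45 to the basis.

S(f_3,h_4): lcm = x*y**3. S = 3286/75*x*y**2 + 4/3*y**3 + 136/5*x**2 - 7703/25*x*y + 4/3*y**2 - 1768/5*x.
  reduce S modulo (f_1, f_2, f_3, h_4, h_5, h_6):
  remainder -4864918/915*y - 4864918/915 ≠ 0; add h_7 = -4864918/915*y - 4864918/915 to the basis.

The other S-polynomials (S(f_1,h_4), S(f_2,h_4), S(f_1,h_5), S(f_2,h_5), S(f_3,h_5), S(h_4,h_5), S(f_1,h_6), S(f_2,h_6), S(f_3,h_6), S(h_4,h_6), S(h_5,h_6), S(f_1,h_7), S(f_2,h_7), S(f_3,h_7), S(h_4,h_7), S(h_5,h_7), S(h_6,h_7)) all reduce to 0 modulo the current basis, so we have a Gröbner basis.
Inter-reduce: drop elements whose leading term is divisible by another's, tail-reduce, and make monic.
Reduced Gröbner basis: {x, y + 1}.
Label its elements g_1 = x, g_2 = y + 1.

Reduce p = 6*y + 6 modulo G:
  leading term y: subtract (6)·g_2 from 6*y + 6 → 0
  normal form = 0.
Since the normal form is 0, p ∈ I.

6*y + 6 lies in I (it reduces to 0).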